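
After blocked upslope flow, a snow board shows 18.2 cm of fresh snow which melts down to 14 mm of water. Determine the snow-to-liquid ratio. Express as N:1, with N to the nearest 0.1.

Ratio = snow depth / SWE = 182 mm / 14 mm = 13.0, i.e. 13.0:1.

ratio ≈ 13.0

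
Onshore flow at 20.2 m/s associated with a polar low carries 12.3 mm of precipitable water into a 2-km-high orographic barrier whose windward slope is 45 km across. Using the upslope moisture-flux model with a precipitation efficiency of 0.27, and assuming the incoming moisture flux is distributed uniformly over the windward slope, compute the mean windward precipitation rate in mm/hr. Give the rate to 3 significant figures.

Incoming column moisture flux per unit ridge length: F = V × PW = 20.2 × 12.3 = 248.46 mm·m/s.
Spread over the 45 km slope with efficiency ε = 0.27: R = ε·F/W = 0.27 × 248.46 / 45000 m = 1.491e-03 mm/s.
R = 1.491e-03 × 3600 = 5.37 mm/hr.

R ≈ 5.37 mm/hr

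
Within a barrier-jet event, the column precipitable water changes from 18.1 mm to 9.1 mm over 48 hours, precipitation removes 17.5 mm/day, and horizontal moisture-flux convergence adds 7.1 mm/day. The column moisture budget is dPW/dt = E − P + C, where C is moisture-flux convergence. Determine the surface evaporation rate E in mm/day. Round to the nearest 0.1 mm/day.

E ≈ 5.9 mm/day

dPW/dt = (9.1 − 18.1) mm / (48/24 day) = -4.500 mm/day.
E = dPW/dt + P − C = (-4.500) + 17.5 − (7.1) = 5.9 mm/day.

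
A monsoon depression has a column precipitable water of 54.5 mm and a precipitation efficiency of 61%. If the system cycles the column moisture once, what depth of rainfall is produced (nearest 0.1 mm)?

Rainfall = ε × PW = 0.61 × 54.5 = 33.2 mm.

rainfall ≈ 33.2 mm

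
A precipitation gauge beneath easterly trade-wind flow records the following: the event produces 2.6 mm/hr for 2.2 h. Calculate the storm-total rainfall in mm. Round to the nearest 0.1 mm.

Total = Σ Rᵢ Δtᵢ = 2.6 × 2.2
      = 5.72 = 5.7 mm.

total ≈ 5.7 mm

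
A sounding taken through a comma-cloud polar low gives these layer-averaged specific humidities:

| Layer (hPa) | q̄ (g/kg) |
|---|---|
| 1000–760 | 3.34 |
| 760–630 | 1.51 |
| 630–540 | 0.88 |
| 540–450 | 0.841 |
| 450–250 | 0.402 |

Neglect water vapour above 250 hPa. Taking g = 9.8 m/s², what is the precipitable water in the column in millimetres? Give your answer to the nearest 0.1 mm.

Precipitable water is the column-integrated vapour mass per unit area: PW = (1/g) Σ q̄ Δp, with q in kg/kg and Δp in Pa (1 kg/m² of water = 1 mm).
Layer 1000–760 hPa: Δp = 240 hPa = 24000 Pa, q̄ = 0.00334 kg/kg → 0.00334 × 24000 / 9.8 = 8.18 mm
Layer 760–630 hPa: Δp = 130 hPa = 13000 Pa, q̄ = 0.00151 kg/kg → 0.00151 × 13000 / 9.8 = 2.00 mm
Layer 630–540 hPa: Δp = 90 hPa = 9000 Pa, q̄ = 0.00088 kg/kg → 0.00088 × 9000 / 9.8 = 0.81 mm
Layer 540–450 hPa: Δp = 90 hPa = 9000 Pa, q̄ = 0.000841 kg/kg → 0.000841 × 9000 / 9.8 = 0.77 mm
Layer 450–250 hPa: Δp = 200 hPa = 20000 Pa, q̄ = 0.000402 kg/kg → 0.000402 × 20000 / 9.8 = 0.82 mm
PW = 8.18 + 2.00 + 0.81 + 0.77 + 0.82 = 12.58 ≈ 12.6 mm.

PW ≈ 12.6 mm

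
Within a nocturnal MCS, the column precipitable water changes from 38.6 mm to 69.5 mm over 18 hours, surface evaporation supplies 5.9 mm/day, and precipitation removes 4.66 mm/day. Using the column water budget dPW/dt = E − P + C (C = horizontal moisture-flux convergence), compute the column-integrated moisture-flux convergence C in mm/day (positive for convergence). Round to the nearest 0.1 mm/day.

C ≈ 40.0 mm/day

dPW/dt = (69.5 − 38.6) mm / (18/24 day) = +41.200 mm/day.
C = dPW/dt − E + P = (+41.200) − 5.9 + 4.66 = 40.0 mm/day.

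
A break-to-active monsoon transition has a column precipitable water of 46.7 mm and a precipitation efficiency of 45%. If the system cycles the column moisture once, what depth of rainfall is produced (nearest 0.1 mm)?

Rainfall = ε × PW = 0.45 × 46.7 = 21.0 mm.

rainfall ≈ 21.0 mm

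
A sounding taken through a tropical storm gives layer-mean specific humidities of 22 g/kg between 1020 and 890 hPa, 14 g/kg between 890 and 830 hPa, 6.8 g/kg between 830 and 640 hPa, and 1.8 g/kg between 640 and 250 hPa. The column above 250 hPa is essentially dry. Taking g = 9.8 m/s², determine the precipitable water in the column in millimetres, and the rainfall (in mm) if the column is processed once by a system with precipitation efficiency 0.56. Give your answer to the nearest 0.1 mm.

PW ≈ 58.1 mm; rainfall ≈ 32.5 mm

Precipitable water is the column-integrated vapour mass per unit area: PW = (1/g) Σ q̄ Δp, with q in kg/kg and Δp in Pa (1 kg/m² of water = 1 mm).
Layer 1020–890 hPa: Δp = 130 hPa = 13000 Pa, q̄ = 0.022 kg/kg → 0.022 × 13000 / 9.8 = 29.18 mm
Layer 890–830 hPa: Δp = 60 hPa = 6000 Pa, q̄ = 0.014 kg/kg → 0.014 × 6000 / 9.8 = 8.57 mm
Layer 830–640 hPa: Δp = 190 hPa = 19000 Pa, q̄ = 0.0068 kg/kg → 0.0068 × 19000 / 9.8 = 13.18 mm
Layer 640–250 hPa: Δp = 390 hPa = 39000 Pa, q̄ = 0.0018 kg/kg → 0.0018 × 39000 / 9.8 = 7.16 mm
PW = 29.18 + 8.57 + 13.18 + 7.16 = 58.09 ≈ 58.1 mm.
Rainfall = ε × PW = 0.56 × 58.1 = 32.5 mm.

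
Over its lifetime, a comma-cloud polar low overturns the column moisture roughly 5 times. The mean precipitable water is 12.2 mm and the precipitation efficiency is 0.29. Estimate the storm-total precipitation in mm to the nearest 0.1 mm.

Each cycle deposits ε × PW = 0.29 × 12.2 = 3.538 mm.
Over 5 cycles: 5 × 3.538 = 17.7 mm.

precipitation ≈ 17.7 mm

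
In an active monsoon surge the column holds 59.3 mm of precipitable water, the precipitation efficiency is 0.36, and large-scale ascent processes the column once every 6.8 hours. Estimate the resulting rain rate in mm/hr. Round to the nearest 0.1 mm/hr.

Each overturning extracts ε × PW = 0.36 × 59.3 = 21.348 mm.
Rate = ε·PW / τ = 21.348 / 6.8 h = 3.1 mm/hr.

R ≈ 3.1 mm/hr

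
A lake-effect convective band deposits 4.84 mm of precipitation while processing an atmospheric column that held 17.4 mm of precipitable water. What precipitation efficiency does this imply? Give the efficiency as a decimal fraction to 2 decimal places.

ε = precipitation / PW = 4.84 / 17.4 = 0.28.

ε ≈ 0.28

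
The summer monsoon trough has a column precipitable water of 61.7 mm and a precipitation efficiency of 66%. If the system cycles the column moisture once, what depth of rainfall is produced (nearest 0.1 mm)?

rainfall ≈ 40.7 mm

Rainfall = ε × PW = 0.66 × 61.7 = 40.7 mm.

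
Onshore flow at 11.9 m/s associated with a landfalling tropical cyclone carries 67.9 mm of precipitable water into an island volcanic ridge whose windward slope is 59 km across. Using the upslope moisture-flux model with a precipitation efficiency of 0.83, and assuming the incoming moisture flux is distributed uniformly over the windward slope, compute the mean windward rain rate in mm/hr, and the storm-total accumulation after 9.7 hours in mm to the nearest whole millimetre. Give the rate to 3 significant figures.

Incoming column moisture flux per unit ridge length: F = V × PW = 11.9 × 67.9 = 808.01 mm·m/s.
Spread over the 59 km slope with efficiency ε = 0.83: R = ε·F/W = 0.83 × 808.01 / 59000 m = 1.137e-02 mm/s.
R = 1.137e-02 × 3600 = 40.9 mm/hr.
Over 9.7 h: total = 40.9 × 9.7 = 396.73 ≈ 397 mm.

R ≈ 40.9 mm/hr; total ≈ 397 mm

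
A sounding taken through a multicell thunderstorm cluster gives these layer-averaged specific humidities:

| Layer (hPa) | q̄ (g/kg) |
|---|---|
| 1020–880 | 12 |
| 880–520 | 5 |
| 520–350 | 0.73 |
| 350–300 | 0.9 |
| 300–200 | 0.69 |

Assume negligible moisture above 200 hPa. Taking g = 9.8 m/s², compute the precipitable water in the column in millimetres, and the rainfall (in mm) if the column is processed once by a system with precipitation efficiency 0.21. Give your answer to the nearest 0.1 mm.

Precipitable water is the column-integrated vapour mass per unit area: PW = (1/g) Σ q̄ Δp, with q in kg/kg and Δp in Pa (1 kg/m² of water = 1 mm).
Layer 1020–880 hPa: Δp = 140 hPa = 14000 Pa, q̄ = 0.012 kg/kg → 0.012 × 14000 / 9.8 = 17.14 mm
Layer 880–520 hPa: Δp = 360 hPa = 36000 Pa, q̄ = 0.005 kg/kg → 0.005 × 36000 / 9.8 = 18.37 mm
Layer 520–350 hPa: Δp = 170 hPa = 17000 Pa, q̄ = 0.00073 kg/kg → 0.00073 × 17000 / 9.8 = 1.27 mm
Layer 350–300 hPa: Δp = 50 hPa = 5000 Pa, q̄ = 0.0009 kg/kg → 0.0009 × 5000 / 9.8 = 0.46 mm
Layer 300–200 hPa: Δp = 100 hPa = 10000 Pa, q̄ = 0.00069 kg/kg → 0.00069 × 10000 / 9.8 = 0.70 mm
PW = 17.14 + 18.37 + 1.27 + 0.46 + 0.70 = 37.94 ≈ 37.9 mm.
Rainfall = ε × PW = 0.21 × 37.9 = 8.0 mm.

PW ≈ 37.9 mm; rainfall ≈ 8.0 mm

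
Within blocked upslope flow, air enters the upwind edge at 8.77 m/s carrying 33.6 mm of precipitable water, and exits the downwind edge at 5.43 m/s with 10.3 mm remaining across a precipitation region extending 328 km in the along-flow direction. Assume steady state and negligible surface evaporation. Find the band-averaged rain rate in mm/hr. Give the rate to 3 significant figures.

R ≈ 2.62 mm/hr

Column moisture flux per unit crosswind length is F = V × PW.
Inflow: F_in = 8.77 × 33.6 = 294.672 mm·m/s
Outflow: F_out = 5.43 × 10.3 = 55.929 mm·m/s
Steady-state rate R = (F_in − F_out)/L = (294.672 − 55.929) / 328000 m = 7.279e-04 mm/s.
R = 7.279e-04 × 3600 = 2.62 mm/hr.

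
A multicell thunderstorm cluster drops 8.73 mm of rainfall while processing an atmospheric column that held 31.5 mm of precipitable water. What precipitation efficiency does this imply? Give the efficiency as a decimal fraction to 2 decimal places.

ε = rainfall / PW = 8.73 / 31.5 = 0.28.

ε ≈ 0.28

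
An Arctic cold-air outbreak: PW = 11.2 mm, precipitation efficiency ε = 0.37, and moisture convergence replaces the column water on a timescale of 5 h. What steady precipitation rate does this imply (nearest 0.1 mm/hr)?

Each overturning extracts ε × PW = 0.37 × 11.2 = 4.144 mm.
Rate = ε·PW / τ = 4.144 / 5 h = 0.8 mm/hr.

R ≈ 0.8 mm/hr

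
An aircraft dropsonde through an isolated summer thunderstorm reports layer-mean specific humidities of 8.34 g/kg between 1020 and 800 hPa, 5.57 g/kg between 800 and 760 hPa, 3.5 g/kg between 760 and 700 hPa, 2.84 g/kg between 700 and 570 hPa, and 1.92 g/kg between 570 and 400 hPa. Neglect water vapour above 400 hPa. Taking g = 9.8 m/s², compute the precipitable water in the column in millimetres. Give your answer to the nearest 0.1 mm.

Precipitable water is the column-integrated vapour mass per unit area: PW = (1/g) Σ q̄ Δp, with q in kg/kg and Δp in Pa (1 kg/m² of water = 1 mm).
Layer 1020–800 hPa: Δp = 220 hPa = 22000 Pa, q̄ = 0.00834 kg/kg → 0.00834 × 22000 / 9.8 = 18.72 mm
Layer 800–760 hPa: Δp = 40 hPa = 4000 Pa, q̄ = 0.00557 kg/kg → 0.00557 × 4000 / 9.8 = 2.27 mm
Layer 760–700 hPa: Δp = 60 hPa = 6000 Pa, q̄ = 0.0035 kg/kg → 0.0035 × 6000 / 9.8 = 2.14 mm
Layer 700–570 hPa: Δp = 130 hPa = 13000 Pa, q̄ = 0.00284 kg/kg → 0.00284 × 13000 / 9.8 = 3.77 mm
Layer 570–400 hPa: Δp = 170 hPa = 17000 Pa, q̄ = 0.00192 kg/kg → 0.00192 × 17000 / 9.8 = 3.33 mm
PW = 18.72 + 2.27 + 2.14 + 3.77 + 3.33 = 30.23 ≈ 30.2 mm.

PW ≈ 30.2 mm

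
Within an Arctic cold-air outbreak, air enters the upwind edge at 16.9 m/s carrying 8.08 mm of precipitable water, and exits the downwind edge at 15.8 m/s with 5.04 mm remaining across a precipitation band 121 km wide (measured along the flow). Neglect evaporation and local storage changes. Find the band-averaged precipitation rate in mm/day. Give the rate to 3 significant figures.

R ≈ 40.6 mm/day

Column moisture flux per unit crosswind length is F = V × PW.
Inflow: F_in = 16.9 × 8.08 = 136.552 mm·m/s
Outflow: F_out = 15.8 × 5.04 = 79.632 mm·m/s
Steady-state rate R = (F_in − F_out)/L = (136.552 − 79.632) / 121000 m = 4.704e-04 mm/s.
R = 4.704e-04 × 3600 × 24 = 40.6 mm/day.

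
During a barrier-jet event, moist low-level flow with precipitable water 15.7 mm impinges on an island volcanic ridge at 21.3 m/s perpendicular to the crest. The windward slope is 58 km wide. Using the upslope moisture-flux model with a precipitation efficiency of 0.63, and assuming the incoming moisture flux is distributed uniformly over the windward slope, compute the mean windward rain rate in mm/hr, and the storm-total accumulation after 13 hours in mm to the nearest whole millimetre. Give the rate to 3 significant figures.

R ≈ 13.1 mm/hr; total ≈ 170 mm

Incoming column moisture flux per unit ridge length: F = V × PW = 21.3 × 15.7 = 334.41 mm·m/s.
Spread over the 58 km slope with efficiency ε = 0.63: R = ε·F/W = 0.63 × 334.41 / 58000 m = 3.632e-03 mm/s.
R = 3.632e-03 × 3600 = 13.1 mm/hr.
Over 13 h: total = 13.1 × 13 = 170.3 ≈ 170 mm.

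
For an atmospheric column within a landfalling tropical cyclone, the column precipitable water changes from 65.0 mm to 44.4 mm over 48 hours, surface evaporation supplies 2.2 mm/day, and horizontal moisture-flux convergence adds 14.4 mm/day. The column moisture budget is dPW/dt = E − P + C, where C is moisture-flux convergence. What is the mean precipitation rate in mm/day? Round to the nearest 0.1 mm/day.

dPW/dt = (44.4 − 65.0) mm / (48/24 day) = -10.300 mm/day.
P = E + C − dPW/dt = 2.2 + (14.4) − (-10.300) = 26.9 mm/day.

P ≈ 26.9 mm/day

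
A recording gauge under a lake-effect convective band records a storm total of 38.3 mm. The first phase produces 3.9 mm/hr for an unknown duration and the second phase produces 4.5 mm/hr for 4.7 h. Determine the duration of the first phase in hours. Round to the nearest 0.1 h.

duration ≈ 4.4 h

Known phases: 4.5 × 4.7 = 21.15 mm.
Remaining depth = 38.3 − 21.15 = 17.15 mm.
Duration = 17.15 / 3.9 = 4.4 h.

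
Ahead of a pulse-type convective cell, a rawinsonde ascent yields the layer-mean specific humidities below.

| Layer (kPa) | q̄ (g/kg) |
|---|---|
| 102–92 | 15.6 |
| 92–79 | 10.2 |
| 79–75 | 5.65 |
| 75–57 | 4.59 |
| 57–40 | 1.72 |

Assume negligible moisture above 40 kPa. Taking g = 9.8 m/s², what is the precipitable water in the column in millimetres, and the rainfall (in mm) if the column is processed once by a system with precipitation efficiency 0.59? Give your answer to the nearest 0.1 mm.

PW ≈ 43.2 mm; rainfall ≈ 25.5 mm

Precipitable water is the column-integrated vapour mass per unit area: PW = (1/g) Σ q̄ Δp, with q in kg/kg and Δp in Pa (1 kg/m² of water = 1 mm).
Layer 102–92 kPa: Δp = 100 hPa = 10000 Pa, q̄ = 0.0156 kg/kg → 0.0156 × 10000 / 9.8 = 15.92 mm
Layer 92–79 kPa: Δp = 130 hPa = 13000 Pa, q̄ = 0.0102 kg/kg → 0.0102 × 13000 / 9.8 = 13.53 mm
Layer 79–75 kPa: Δp = 40 hPa = 4000 Pa, q̄ = 0.00565 kg/kg → 0.00565 × 4000 / 9.8 = 2.31 mm
Layer 75–57 kPa: Δp = 180 hPa = 18000 Pa, q̄ = 0.00459 kg/kg → 0.00459 × 18000 / 9.8 = 8.43 mm
Layer 57–40 kPa: Δp = 170 hPa = 17000 Pa, q̄ = 0.00172 kg/kg → 0.00172 × 17000 / 9.8 = 2.98 mm
PW = 15.92 + 13.53 + 2.31 + 8.43 + 2.98 = 43.17 ≈ 43.2 mm.
Rainfall = ε × PW = 0.59 × 43.2 = 25.5 mm.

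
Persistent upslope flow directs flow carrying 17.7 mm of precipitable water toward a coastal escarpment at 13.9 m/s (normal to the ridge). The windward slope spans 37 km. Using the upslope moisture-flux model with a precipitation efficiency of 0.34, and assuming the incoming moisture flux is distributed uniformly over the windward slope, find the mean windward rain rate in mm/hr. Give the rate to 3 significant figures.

R ≈ 8.14 mm/hr

Incoming column moisture flux per unit ridge length: F = V × PW = 13.9 × 17.7 = 246.03 mm·m/s.
Spread over the 37 km slope with efficiency ε = 0.34: R = ε·F/W = 0.34 × 246.03 / 37000 m = 2.261e-03 mm/s.
R = 2.261e-03 × 3600 = 8.14 mm/hr.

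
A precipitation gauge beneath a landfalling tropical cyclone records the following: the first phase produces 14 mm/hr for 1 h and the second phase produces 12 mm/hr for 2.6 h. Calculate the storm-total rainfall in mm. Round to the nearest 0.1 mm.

total ≈ 45.2 mm

Total = Σ Rᵢ Δtᵢ = 14 × 1 + 12 × 2.6
      = 14 + 31.2 = 45.2 mm.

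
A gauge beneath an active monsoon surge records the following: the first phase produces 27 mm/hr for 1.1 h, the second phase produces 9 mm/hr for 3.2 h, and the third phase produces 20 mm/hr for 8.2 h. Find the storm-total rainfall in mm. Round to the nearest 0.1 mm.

Total = Σ Rᵢ Δtᵢ = 27 × 1.1 + 9 × 3.2 + 20 × 8.2
      = 29.7 + 28.8 + 164 = 222.5 mm.

total ≈ 222.5 mm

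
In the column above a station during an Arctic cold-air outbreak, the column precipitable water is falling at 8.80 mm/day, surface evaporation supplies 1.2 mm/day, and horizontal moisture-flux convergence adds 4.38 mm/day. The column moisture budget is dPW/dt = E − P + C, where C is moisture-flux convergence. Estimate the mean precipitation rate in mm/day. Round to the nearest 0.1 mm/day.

dPW/dt = -8.80 mm/day.
P = E + C − dPW/dt = 1.2 + (4.38) − (-8.80) = 14.4 mm/day.

P ≈ 14.4 mm/day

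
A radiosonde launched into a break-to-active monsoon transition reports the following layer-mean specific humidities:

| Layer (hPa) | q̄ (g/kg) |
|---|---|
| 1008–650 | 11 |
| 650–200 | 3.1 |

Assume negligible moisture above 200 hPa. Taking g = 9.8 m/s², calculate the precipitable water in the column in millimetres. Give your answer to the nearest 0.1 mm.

Precipitable water is the column-integrated vapour mass per unit area: PW = (1/g) Σ q̄ Δp, with q in kg/kg and Δp in Pa (1 kg/m² of water = 1 mm).
Layer 1008–650 hPa: Δp = 358 hPa = 35800 Pa, q̄ = 0.011 kg/kg → 0.011 × 35800 / 9.8 = 40.18 mm
Layer 650–200 hPa: Δp = 450 hPa = 45000 Pa, q̄ = 0.0031 kg/kg → 0.0031 × 45000 / 9.8 = 14.23 mm
PW = 40.18 + 14.23 = 54.41 ≈ 54.4 mm.

PW ≈ 54.4 mm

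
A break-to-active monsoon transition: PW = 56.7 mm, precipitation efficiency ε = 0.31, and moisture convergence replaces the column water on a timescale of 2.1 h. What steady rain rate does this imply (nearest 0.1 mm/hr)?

Each overturning extracts ε × PW = 0.31 × 56.7 = 17.577 mm.
Rate = ε·PW / τ = 17.577 / 2.1 h = 8.4 mm/hr.

R ≈ 8.4 mm/hr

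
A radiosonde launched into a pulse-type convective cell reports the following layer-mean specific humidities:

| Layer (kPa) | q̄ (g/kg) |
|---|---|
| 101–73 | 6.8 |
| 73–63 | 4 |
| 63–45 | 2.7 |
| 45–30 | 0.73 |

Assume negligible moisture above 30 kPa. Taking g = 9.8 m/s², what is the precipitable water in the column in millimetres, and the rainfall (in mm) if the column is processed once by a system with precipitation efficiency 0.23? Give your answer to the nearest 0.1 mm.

Precipitable water is the column-integrated vapour mass per unit area: PW = (1/g) Σ q̄ Δp, with q in kg/kg and Δp in Pa (1 kg/m² of water = 1 mm).
Layer 101–73 kPa: Δp = 280 hPa = 28000 Pa, q̄ = 0.0068 kg/kg → 0.0068 × 28000 / 9.8 = 19.43 mm
Layer 73–63 kPa: Δp = 100 hPa = 10000 Pa, q̄ = 0.004 kg/kg → 0.004 × 10000 / 9.8 = 4.08 mm
Layer 63–45 kPa: Δp = 180 hPa = 18000 Pa, q̄ = 0.0027 kg/kg → 0.0027 × 18000 / 9.8 = 4.96 mm
Layer 45–30 kPa: Δp = 150 hPa = 15000 Pa, q̄ = 0.00073 kg/kg → 0.00073 × 15000 / 9.8 = 1.12 mm
PW = 19.43 + 4.08 + 4.96 + 1.12 = 29.59 ≈ 29.6 mm.
Rainfall = ε × PW = 0.23 × 29.6 = 6.8 mm.

PW ≈ 29.6 mm; rainfall ≈ 6.8 mm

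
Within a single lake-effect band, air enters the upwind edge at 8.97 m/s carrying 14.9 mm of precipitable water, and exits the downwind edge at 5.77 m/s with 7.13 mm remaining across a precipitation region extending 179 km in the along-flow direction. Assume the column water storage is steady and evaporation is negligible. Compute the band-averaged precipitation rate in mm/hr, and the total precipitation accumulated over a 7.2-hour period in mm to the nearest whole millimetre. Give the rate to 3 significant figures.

R ≈ 1.86 mm/hr; total ≈ 13 mm

Column moisture flux per unit crosswind length is F = V × PW.
Inflow: F_in = 8.97 × 14.9 = 133.653 mm·m/s
Outflow: F_out = 5.77 × 7.13 = 41.1401 mm·m/s
Steady-state rate R = (F_in − F_out)/L = (133.653 − 41.1401) / 179000 m = 5.168e-04 mm/s.
R = 5.168e-04 × 3600 = 1.86 mm/hr.
Over 7.2 h: total = 1.86 × 7.2 = 13.392 ≈ 13 mm.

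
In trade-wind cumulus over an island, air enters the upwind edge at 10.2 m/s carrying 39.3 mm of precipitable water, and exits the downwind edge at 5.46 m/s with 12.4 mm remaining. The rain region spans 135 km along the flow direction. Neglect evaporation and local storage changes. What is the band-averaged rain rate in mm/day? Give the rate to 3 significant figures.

Column moisture flux per unit crosswind length is F = V × PW.
Inflow: F_in = 10.2 × 39.3 = 400.86 mm·m/s
Outflow: F_out = 5.46 × 12.4 = 67.704 mm·m/s
Steady-state rate R = (F_in − F_out)/L = (400.86 − 67.704) / 135000 m = 2.468e-03 mm/s.
R = 2.468e-03 × 3600 × 24 = 213 mm/day.

R ≈ 213 mm/day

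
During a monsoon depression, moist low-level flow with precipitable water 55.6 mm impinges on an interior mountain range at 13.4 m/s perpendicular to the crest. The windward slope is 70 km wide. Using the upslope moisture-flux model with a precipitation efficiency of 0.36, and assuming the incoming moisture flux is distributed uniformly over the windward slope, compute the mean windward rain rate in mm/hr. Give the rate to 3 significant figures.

Incoming column moisture flux per unit ridge length: F = V × PW = 13.4 × 55.6 = 745.04 mm·m/s.
Spread over the 70 km slope with efficiency ε = 0.36: R = ε·F/W = 0.36 × 745.04 / 70000 m = 3.832e-03 mm/s.
R = 3.832e-03 × 3600 = 13.8 mm/hr.

R ≈ 13.8 mm/hr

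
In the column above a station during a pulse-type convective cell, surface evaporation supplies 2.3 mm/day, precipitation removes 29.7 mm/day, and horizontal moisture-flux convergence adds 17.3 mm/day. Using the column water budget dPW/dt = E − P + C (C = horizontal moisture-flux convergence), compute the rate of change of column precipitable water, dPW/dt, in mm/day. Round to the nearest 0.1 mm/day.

dPW/dt ≈ -10.1 mm/day

dPW/dt = E − P + C = 2.3 − 29.7 + (17.3) = -10.1 mm/day.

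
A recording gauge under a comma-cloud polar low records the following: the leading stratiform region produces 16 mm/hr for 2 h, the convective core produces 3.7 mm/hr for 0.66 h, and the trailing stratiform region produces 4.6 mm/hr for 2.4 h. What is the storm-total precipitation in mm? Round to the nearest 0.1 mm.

total ≈ 45.5 mm

Total = Σ Rᵢ Δtᵢ = 16 × 2 + 3.7 × 0.66 + 4.6 × 2.4
      = 32 + 2.442 + 11.04 = 45.5 mm.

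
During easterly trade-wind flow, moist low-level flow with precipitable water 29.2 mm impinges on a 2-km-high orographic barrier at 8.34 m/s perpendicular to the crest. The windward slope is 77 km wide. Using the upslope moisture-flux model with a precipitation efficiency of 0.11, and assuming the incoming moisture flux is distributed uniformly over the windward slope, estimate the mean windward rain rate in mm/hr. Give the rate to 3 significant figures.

Incoming column moisture flux per unit ridge length: F = V × PW = 8.34 × 29.2 = 243.528 mm·m/s.
Spread over the 77 km slope with efficiency ε = 0.11: R = ε·F/W = 0.11 × 243.528 / 77000 m = 3.479e-04 mm/s.
R = 3.479e-04 × 3600 = 1.25 mm/hr.

R ≈ 1.25 mm/hr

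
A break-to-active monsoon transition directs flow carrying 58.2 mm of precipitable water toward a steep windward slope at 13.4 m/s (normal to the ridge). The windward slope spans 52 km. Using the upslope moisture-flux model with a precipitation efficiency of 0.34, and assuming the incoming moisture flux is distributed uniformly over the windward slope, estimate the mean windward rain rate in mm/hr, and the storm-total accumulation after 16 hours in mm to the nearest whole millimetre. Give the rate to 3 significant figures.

Incoming column moisture flux per unit ridge length: F = V × PW = 13.4 × 58.2 = 779.88 mm·m/s.
Spread over the 52 km slope with efficiency ε = 0.34: R = ε·F/W = 0.34 × 779.88 / 52000 m = 5.099e-03 mm/s.
R = 5.099e-03 × 3600 = 18.4 mm/hr.
Over 16 h: total = 18.4 × 16 = 294.4 ≈ 294 mm.

R ≈ 18.4 mm/hr; total ≈ 294 mm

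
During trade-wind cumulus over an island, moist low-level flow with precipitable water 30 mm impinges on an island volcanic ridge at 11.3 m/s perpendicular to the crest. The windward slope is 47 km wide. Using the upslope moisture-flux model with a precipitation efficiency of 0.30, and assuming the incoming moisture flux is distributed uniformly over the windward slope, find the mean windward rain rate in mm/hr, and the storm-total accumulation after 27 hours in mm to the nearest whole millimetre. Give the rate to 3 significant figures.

R ≈ 7.79 mm/hr; total ≈ 210 mm

Incoming column moisture flux per unit ridge length: F = V × PW = 11.3 × 30 = 339 mm·m/s.
Spread over the 47 km slope with efficiency ε = 0.30: R = ε·F/W = 0.30 × 339 / 47000 m = 2.164e-03 mm/s.
R = 2.164e-03 × 3600 = 7.79 mm/hr.
Over 27 h: total = 7.79 × 27 = 210.33 ≈ 210 mm.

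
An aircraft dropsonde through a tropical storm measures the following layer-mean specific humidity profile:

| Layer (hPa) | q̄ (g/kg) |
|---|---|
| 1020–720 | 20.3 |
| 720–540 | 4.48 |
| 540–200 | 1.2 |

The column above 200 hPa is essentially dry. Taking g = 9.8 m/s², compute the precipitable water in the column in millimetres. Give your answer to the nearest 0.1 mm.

Precipitable water is the column-integrated vapour mass per unit area: PW = (1/g) Σ q̄ Δp, with q in kg/kg and Δp in Pa (1 kg/m² of water = 1 mm).
Layer 1020–720 hPa: Δp = 300 hPa = 30000 Pa, q̄ = 0.0203 kg/kg → 0.0203 × 30000 / 9.8 = 62.14 mm
Layer 720–540 hPa: Δp = 180 hPa = 18000 Pa, q̄ = 0.00448 kg/kg → 0.00448 × 18000 / 9.8 = 8.23 mm
Layer 540–200 hPa: Δp = 340 hPa = 34000 Pa, q̄ = 0.0012 kg/kg → 0.0012 × 34000 / 9.8 = 4.16 mm
PW = 62.14 + 8.23 + 4.16 = 74.53 ≈ 74.5 mm.

PW ≈ 74.5 mm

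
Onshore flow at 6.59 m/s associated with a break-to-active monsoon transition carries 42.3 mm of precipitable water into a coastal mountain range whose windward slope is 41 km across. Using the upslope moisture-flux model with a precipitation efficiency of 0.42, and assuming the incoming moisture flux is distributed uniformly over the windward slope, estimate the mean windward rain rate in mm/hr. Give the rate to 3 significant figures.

R ≈ 10.3 mm/hr

Incoming column moisture flux per unit ridge length: F = V × PW = 6.59 × 42.3 = 278.757 mm·m/s.
Spread over the 41 km slope with efficiency ε = 0.42: R = ε·F/W = 0.42 × 278.757 / 41000 m = 2.856e-03 mm/s.
R = 2.856e-03 × 3600 = 10.3 mm/hr.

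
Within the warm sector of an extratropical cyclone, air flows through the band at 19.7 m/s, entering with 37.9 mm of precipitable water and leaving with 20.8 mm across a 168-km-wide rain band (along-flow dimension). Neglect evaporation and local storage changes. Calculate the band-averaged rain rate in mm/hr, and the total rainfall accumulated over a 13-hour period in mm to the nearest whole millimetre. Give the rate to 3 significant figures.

Column moisture flux per unit crosswind length is F = V × PW.
Inflow: F_in = 19.7 × 37.9 = 746.63 mm·m/s
Outflow: F_out = 19.7 × 20.8 = 409.76 mm·m/s
Steady-state rate R = (F_in − F_out)/L = (746.63 − 409.76) / 168000 m = 2.005e-03 mm/s.
R = 2.005e-03 × 3600 = 7.22 mm/hr.
Over 13 h: total = 7.22 × 13 = 93.86 ≈ 94 mm.

R ≈ 7.22 mm/hr; total ≈ 94 mm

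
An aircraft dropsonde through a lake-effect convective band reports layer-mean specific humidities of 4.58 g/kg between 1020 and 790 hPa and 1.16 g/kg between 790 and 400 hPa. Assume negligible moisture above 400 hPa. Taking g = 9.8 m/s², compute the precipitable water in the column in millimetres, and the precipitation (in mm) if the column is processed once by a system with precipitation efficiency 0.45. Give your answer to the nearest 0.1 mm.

Precipitable water is the column-integrated vapour mass per unit area: PW = (1/g) Σ q̄ Δp, with q in kg/kg and Δp in Pa (1 kg/m² of water = 1 mm).
Layer 1020–790 hPa: Δp = 230 hPa = 23000 Pa, q̄ = 0.00458 kg/kg → 0.00458 × 23000 / 9.8 = 10.75 mm
Layer 790–400 hPa: Δp = 390 hPa = 39000 Pa, q̄ = 0.00116 kg/kg → 0.00116 × 39000 / 9.8 = 4.62 mm
PW = 10.75 + 4.62 = 15.37 ≈ 15.4 mm.
Precipitation = ε × PW = 0.45 × 15.4 = 6.9 mm.

PW ≈ 15.4 mm; precipitation ≈ 6.9 mm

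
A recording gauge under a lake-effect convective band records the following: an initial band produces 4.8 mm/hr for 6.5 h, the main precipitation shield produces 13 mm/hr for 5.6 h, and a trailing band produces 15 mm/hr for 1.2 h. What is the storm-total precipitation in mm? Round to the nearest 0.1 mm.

total ≈ 122.0 mm

Total = Σ Rᵢ Δtᵢ = 4.8 × 6.5 + 13 × 5.6 + 15 × 1.2
      = 31.2 + 72.8 + 18 = 122.0 mm.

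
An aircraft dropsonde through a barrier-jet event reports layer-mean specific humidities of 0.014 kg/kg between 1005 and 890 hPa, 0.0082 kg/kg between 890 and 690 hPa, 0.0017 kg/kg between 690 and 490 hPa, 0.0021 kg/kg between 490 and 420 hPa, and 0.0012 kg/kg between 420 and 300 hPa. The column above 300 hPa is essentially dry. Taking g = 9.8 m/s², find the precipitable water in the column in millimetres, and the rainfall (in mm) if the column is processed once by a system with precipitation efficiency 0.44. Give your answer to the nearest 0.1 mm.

PW ≈ 39.6 mm; rainfall ≈ 17.4 mm

Precipitable water is the column-integrated vapour mass per unit area: PW = (1/g) Σ q̄ Δp, with q in kg/kg and Δp in Pa (1 kg/m² of water = 1 mm).
Layer 1005–890 hPa: Δp = 115 hPa = 11500 Pa, q̄ = 0.014 kg/kg → 0.014 × 11500 / 9.8 = 16.43 mm
Layer 890–690 hPa: Δp = 200 hPa = 20000 Pa, q̄ = 0.0082 kg/kg → 0.0082 × 20000 / 9.8 = 16.73 mm
Layer 690–490 hPa: Δp = 200 hPa = 20000 Pa, q̄ = 0.0017 kg/kg → 0.0017 × 20000 / 9.8 = 3.47 mm
Layer 490–420 hPa: Δp = 70 hPa = 7000 Pa, q̄ = 0.0021 kg/kg → 0.0021 × 7000 / 9.8 = 1.50 mm
Layer 420–300 hPa: Δp = 120 hPa = 12000 Pa, q̄ = 0.0012 kg/kg → 0.0012 × 12000 / 9.8 = 1.47 mm
PW = 16.43 + 16.73 + 3.47 + 1.50 + 1.47 = 39.60 ≈ 39.6 mm.
Rainfall = ε × PW = 0.44 × 39.6 = 17.4 mm.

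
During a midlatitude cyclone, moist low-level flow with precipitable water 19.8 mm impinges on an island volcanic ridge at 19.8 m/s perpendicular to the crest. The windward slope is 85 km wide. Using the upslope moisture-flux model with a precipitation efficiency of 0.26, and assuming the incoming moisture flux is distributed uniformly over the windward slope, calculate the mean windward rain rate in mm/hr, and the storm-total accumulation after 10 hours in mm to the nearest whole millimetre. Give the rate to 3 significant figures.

R ≈ 4.32 mm/hr; total ≈ 43 mm

Incoming column moisture flux per unit ridge length: F = V × PW = 19.8 × 19.8 = 392.04 mm·m/s.
Spread over the 85 km slope with efficiency ε = 0.26: R = ε·F/W = 0.26 × 392.04 / 85000 m = 1.199e-03 mm/s.
R = 1.199e-03 × 3600 = 4.32 mm/hr.
Over 10 h: total = 4.32 × 10 = 43.2 ≈ 43 mm.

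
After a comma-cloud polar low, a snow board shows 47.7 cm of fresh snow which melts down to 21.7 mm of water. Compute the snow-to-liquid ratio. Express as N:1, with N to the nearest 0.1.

Ratio = snow depth / SWE = 477 mm / 21.7 mm = 22.0, i.e. 22.0:1.

ratio ≈ 22.0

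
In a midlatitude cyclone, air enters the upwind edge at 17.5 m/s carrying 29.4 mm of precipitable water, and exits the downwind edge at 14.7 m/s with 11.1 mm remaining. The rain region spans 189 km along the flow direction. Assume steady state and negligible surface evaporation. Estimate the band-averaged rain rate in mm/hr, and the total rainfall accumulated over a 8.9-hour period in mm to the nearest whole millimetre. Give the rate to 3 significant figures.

Column moisture flux per unit crosswind length is F = V × PW.
Inflow: F_in = 17.5 × 29.4 = 514.5 mm·m/s
Outflow: F_out = 14.7 × 11.1 = 163.17 mm·m/s
Steady-state rate R = (F_in − F_out)/L = (514.5 − 163.17) / 189000 m = 1.859e-03 mm/s.
R = 1.859e-03 × 3600 = 6.69 mm/hr.
Over 8.9 h: total = 6.69 × 8.9 = 59.541 ≈ 60 mm.

R ≈ 6.69 mm/hr; total ≈ 60 mm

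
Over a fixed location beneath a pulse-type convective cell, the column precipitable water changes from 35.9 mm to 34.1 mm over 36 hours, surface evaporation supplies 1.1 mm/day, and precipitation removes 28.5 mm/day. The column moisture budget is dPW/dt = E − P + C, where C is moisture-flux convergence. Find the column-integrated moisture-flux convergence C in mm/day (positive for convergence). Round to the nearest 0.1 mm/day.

dPW/dt = (34.1 − 35.9) mm / (36/24 day) = -1.200 mm/day.
C = dPW/dt − E + P = (-1.200) − 1.1 + 28.5 = 26.2 mm/day.

C ≈ 26.2 mm/day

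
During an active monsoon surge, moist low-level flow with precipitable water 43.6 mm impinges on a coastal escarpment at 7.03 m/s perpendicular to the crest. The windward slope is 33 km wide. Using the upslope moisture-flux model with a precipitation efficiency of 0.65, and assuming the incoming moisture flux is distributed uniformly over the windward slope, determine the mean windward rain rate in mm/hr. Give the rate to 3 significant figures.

Incoming column moisture flux per unit ridge length: F = V × PW = 7.03 × 43.6 = 306.508 mm·m/s.
Spread over the 33 km slope with efficiency ε = 0.65: R = ε·F/W = 0.65 × 306.508 / 33000 m = 6.037e-03 mm/s.
R = 6.037e-03 × 3600 = 21.7 mm/hr.

R ≈ 21.7 mm/hr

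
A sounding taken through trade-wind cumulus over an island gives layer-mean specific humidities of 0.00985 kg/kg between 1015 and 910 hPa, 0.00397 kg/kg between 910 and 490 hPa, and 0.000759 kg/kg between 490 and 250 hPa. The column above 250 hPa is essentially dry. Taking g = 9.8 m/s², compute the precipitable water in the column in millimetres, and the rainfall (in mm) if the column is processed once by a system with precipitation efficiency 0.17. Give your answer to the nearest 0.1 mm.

PW ≈ 29.4 mm; rainfall ≈ 5.0 mm

Precipitable water is the column-integrated vapour mass per unit area: PW = (1/g) Σ q̄ Δp, with q in kg/kg and Δp in Pa (1 kg/m² of water = 1 mm).
Layer 1015–910 hPa: Δp = 105 hPa = 10500 Pa, q̄ = 0.00985 kg/kg → 0.00985 × 10500 / 9.8 = 10.55 mm
Layer 910–490 hPa: Δp = 420 hPa = 42000 Pa, q̄ = 0.00397 kg/kg → 0.00397 × 42000 / 9.8 = 17.01 mm
Layer 490–250 hPa: Δp = 240 hPa = 24000 Pa, q̄ = 0.000759 kg/kg → 0.000759 × 24000 / 9.8 = 1.86 mm
PW = 10.55 + 17.01 + 1.86 = 29.42 ≈ 29.4 mm.
Rainfall = ε × PW = 0.17 × 29.4 = 5.0 mm.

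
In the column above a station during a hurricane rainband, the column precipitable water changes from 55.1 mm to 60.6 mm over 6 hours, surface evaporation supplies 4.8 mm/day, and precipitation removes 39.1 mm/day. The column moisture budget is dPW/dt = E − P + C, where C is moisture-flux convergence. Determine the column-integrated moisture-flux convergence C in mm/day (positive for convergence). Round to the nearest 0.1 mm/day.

C ≈ 56.3 mm/day

dPW/dt = (60.6 − 55.1) mm / (6/24 day) = +22.000 mm/day.
C = dPW/dt − E + P = (+22.000) − 4.8 + 39.1 = 56.3 mm/day.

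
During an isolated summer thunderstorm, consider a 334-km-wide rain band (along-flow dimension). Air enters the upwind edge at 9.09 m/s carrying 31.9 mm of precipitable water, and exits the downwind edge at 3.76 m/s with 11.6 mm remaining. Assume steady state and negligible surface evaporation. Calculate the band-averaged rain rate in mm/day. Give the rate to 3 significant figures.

R ≈ 63.7 mm/day

Column moisture flux per unit crosswind length is F = V × PW.
Inflow: F_in = 9.09 × 31.9 = 289.971 mm·m/s
Outflow: F_out = 3.76 × 11.6 = 43.616 mm·m/s
Steady-state rate R = (F_in − F_out)/L = (289.971 − 43.616) / 334000 m = 7.376e-04 mm/s.
R = 7.376e-04 × 3600 × 24 = 63.7 mm/day.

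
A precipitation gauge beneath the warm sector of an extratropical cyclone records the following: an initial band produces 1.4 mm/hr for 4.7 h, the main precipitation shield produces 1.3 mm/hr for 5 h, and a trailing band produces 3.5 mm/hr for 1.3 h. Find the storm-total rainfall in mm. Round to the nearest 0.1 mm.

Total = Σ Rᵢ Δtᵢ = 1.4 × 4.7 + 1.3 × 5 + 3.5 × 1.3
      = 6.58 + 6.5 + 4.55 = 17.6 mm.

total ≈ 17.6 mm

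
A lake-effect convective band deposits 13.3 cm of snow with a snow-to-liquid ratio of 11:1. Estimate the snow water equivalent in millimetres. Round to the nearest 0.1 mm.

SWE = snow depth / ratio = 13.3 cm / 11 = 1.209 cm = 12.1 mm.

SWE ≈ 12.1 mm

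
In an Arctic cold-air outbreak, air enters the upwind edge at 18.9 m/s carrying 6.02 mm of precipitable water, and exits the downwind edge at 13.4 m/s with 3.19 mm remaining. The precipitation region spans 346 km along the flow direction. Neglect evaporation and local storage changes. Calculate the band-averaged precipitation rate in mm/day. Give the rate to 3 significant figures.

Column moisture flux per unit crosswind length is F = V × PW.
Inflow: F_in = 18.9 × 6.02 = 113.778 mm·m/s
Outflow: F_out = 13.4 × 3.19 = 42.746 mm·m/s
Steady-state rate R = (F_in − F_out)/L = (113.778 − 42.746) / 346000 m = 2.053e-04 mm/s.
R = 2.053e-04 × 3600 × 24 = 17.7 mm/day.

R ≈ 17.7 mm/day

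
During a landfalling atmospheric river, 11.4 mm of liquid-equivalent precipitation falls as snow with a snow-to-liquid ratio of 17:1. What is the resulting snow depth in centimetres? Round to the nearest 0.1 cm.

snow depth ≈ 19.4 cm

Snow depth = liquid × ratio = 11.4 mm × 17 = 193.8 mm = 19.4 cm.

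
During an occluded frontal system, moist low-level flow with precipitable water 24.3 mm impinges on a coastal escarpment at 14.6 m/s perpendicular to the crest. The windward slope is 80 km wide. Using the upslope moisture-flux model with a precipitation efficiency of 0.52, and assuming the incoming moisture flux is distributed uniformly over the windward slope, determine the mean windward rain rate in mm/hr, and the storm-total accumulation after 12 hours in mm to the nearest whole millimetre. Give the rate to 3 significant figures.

R ≈ 8.30 mm/hr; total ≈ 100 mm

Incoming column moisture flux per unit ridge length: F = V × PW = 14.6 × 24.3 = 354.78 mm·m/s.
Spread over the 80 km slope with efficiency ε = 0.52: R = ε·F/W = 0.52 × 354.78 / 80000 m = 2.306e-03 mm/s.
R = 2.306e-03 × 3600 = 8.30 mm/hr.
Over 12 h: total = 8.30 × 12 = 99.6 ≈ 100 mm.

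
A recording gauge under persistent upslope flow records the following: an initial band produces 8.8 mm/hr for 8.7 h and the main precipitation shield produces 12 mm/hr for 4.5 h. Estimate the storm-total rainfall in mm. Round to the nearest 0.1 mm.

Total = Σ Rᵢ Δtᵢ = 8.8 × 8.7 + 12 × 4.5
      = 76.56 + 54 = 130.6 mm.

total ≈ 130.6 mm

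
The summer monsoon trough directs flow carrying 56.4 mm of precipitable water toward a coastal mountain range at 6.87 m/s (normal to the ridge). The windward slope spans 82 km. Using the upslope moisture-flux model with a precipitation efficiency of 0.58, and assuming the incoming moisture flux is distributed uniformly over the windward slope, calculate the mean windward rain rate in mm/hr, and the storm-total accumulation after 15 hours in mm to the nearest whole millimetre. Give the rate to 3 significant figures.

Incoming column moisture flux per unit ridge length: F = V × PW = 6.87 × 56.4 = 387.468 mm·m/s.
Spread over the 82 km slope with efficiency ε = 0.58: R = ε·F/W = 0.58 × 387.468 / 82000 m = 2.741e-03 mm/s.
R = 2.741e-03 × 3600 = 9.87 mm/hr.
Over 15 h: total = 9.87 × 15 = 148.05 ≈ 148 mm.

R ≈ 9.87 mm/hr; total ≈ 148 mm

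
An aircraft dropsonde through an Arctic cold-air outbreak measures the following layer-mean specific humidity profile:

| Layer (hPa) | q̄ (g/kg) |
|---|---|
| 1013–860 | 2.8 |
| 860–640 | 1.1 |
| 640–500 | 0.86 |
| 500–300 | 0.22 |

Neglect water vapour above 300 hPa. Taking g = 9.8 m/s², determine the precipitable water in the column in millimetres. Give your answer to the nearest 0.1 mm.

Precipitable water is the column-integrated vapour mass per unit area: PW = (1/g) Σ q̄ Δp, with q in kg/kg and Δp in Pa (1 kg/m² of water = 1 mm).
Layer 1013–860 hPa: Δp = 153 hPa = 15300 Pa, q̄ = 0.0028 kg/kg → 0.0028 × 15300 / 9.8 = 4.37 mm
Layer 860–640 hPa: Δp = 220 hPa = 22000 Pa, q̄ = 0.0011 kg/kg → 0.0011 × 22000 / 9.8 = 2.47 mm
Layer 640–500 hPa: Δp = 140 hPa = 14000 Pa, q̄ = 0.00086 kg/kg → 0.00086 × 14000 / 9.8 = 1.23 mm
Layer 500–300 hPa: Δp = 200 hPa = 20000 Pa, q̄ = 0.00022 kg/kg → 0.00022 × 20000 / 9.8 = 0.45 mm
PW = 4.37 + 2.47 + 1.23 + 0.45 = 8.52 ≈ 8.5 mm.

PW ≈ 8.5 mm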